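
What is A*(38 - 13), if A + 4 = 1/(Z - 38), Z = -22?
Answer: -1205/12 ≈ -100.42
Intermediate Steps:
A = -241/60 (A = -4 + 1/(-22 - 38) = -4 + 1/(-60) = -4 - 1/60 = -241/60 ≈ -4.0167)
A*(38 - 13) = -241*(38 - 13)/60 = -241/60*25 = -1205/12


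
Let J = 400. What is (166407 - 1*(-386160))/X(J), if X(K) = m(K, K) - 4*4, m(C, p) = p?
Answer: 184189/128 ≈ 1439.0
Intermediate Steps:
X(K) = -16 + K (X(K) = K - 4*4 = K - 16 = -16 + K)
(166407 - 1*(-386160))/X(J) = (166407 - 1*(-386160))/(-16 + 400) = (166407 + 386160)/384 = 552567*(1/384) = 184189/128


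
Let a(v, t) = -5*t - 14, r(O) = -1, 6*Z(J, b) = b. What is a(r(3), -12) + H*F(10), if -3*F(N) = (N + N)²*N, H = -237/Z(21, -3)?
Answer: -631954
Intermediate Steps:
Z(J, b) = b/6
H = 474 (H = -237/((⅙)*(-3)) = -237/(-½) = -237*(-2) = 474)
a(v, t) = -14 - 5*t
F(N) = -4*N³/3 (F(N) = -(N + N)²*N/3 = -(2*N)²*N/3 = -4*N²*N/3 = -4*N³/3)
a(r(3), -12) + H*F(10) = (-14 - 5*(-12)) + 474*(-4/3*10³) = (-14 + 60) + 474*(-4/3*1000) = 46 + 474*(-4000/3) = 46 - 632000 = -631954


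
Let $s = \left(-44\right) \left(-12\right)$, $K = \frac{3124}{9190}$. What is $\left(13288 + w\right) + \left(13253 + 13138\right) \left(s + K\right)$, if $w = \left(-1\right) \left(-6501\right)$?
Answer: $\frac{64160941757}{4595} \approx 1.3963 \cdot 10^{7}$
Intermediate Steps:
$K = \frac{1562}{4595}$ ($K = 3124 \cdot \frac{1}{9190} = \frac{1562}{4595} \approx 0.33993$)
$s = 528$
$w = 6501$
$\left(13288 + w\right) + \left(13253 + 13138\right) \left(s + K\right) = \left(13288 + 6501\right) + \left(13253 + 13138\right) \left(528 + \frac{1562}{4595}\right) = 19789 + 26391 \cdot \frac{2427722}{4595} = 19789 + \frac{64070011302}{4595} = \frac{64160941757}{4595}$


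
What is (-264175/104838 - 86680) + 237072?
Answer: 15766532321/104838 ≈ 1.5039e+5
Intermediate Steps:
(-264175/104838 - 86680) + 237072 = -9087622015/104838 + 237072 = 15766532321/104838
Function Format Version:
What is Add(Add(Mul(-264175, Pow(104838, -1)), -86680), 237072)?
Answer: Rational(15766532321, 104838) ≈ 1.5039e+5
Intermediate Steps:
Add(Add(Mul(-264175, Pow(104838, -1)), -86680), 237072) = Add(Add(Mul(-264175, Rational(1, 104838)), -86680), 237072) = Add(Add(Rational(-264175, 104838), -86680), 237072) = Add(Rational(-9087622015, 104838), 237072) = Rational(15766532321, 104838)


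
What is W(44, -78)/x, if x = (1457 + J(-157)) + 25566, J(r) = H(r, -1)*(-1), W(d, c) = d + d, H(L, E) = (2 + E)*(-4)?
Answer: 8/2457 ≈ 0.0032560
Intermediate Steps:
H(L, E) = -8 - 4*E
W(d, c) = 2*d
J(r) = 4 (J(r) = (-8 - 4*(-1))*(-1) = (-8 + 4)*(-1) = -4*(-1) = 4)
x = 27027 (x = (1457 + 4) + 25566 = 1461 + 25566 = 27027)
W(44, -78)/x = (2*44)/27027 = 88*(1/27027) = 8/2457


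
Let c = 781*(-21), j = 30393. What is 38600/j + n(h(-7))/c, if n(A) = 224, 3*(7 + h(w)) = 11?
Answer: 2711128/2157903 ≈ 1.2564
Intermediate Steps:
h(w) = -10/3 (h(w) = -7 + (1/3)*11 = -7 + 11/3 = -10/3)
c = -16401
38600/j + n(h(-7))/c = 38600/30393 + 224/(-16401) = 38600*(1/30393) + 224*(-1/16401) = 38600/30393 - 32/2343 = 2711128/2157903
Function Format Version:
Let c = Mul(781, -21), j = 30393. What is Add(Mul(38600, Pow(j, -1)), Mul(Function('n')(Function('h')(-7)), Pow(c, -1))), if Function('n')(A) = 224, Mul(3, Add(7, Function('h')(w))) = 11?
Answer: Rational(2711128, 2157903) ≈ 1.2564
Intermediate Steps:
Function('h')(w) = Rational(-10, 3) (Function('h')(w) = Add(-7, Mul(Rational(1, 3), 11)) = Add(-7, Rational(11, 3)) = Rational(-10, 3))
c = -16401
Add(Mul(38600, Pow(j, -1)), Mul(Function('n')(Function('h')(-7)), Pow(c, -1))) = Add(Mul(38600, Pow(30393, -1)), Mul(224, Pow(-16401, -1))) = Add(Mul(38600, Rational(1, 30393)), Mul(224, Rational(-1, 16401))) = Add(Rational(38600, 30393), Rational(-32, 2343)) = Rational(2711128, 2157903)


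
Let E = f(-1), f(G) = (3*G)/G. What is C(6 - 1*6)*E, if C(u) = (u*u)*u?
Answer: 0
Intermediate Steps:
f(G) = 3
C(u) = u³ (C(u) = u²*u = u³)
E = 3
C(6 - 1*6)*E = (6 - 1*6)³*3 = (6 - 6)³*3 = 0³*3 = 0*3 = 0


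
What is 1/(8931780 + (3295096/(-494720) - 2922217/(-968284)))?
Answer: 14969670640/133705750300516043 ≈ 1.1196e-7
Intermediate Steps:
1/(8931780 + (3295096/(-494720) - 2922217/(-968284))) = 1/(8931780 + (3295096*(-1/494720) - 2922217*(-1/968284))) = 1/(8931780 + (-411887/61840 + 2922217/968284)) = 1/(8931780 - 54528423157/14969670640) = 1/(133705750300516043/14969670640) = 14969670640/133705750300516043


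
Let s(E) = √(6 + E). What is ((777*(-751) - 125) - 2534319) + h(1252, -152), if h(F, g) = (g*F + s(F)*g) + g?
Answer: -3308427 - 152*√1258 ≈ -3.3138e+6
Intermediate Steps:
h(F, g) = g + F*g + g*√(6 + F) (h(F, g) = (g*F + √(6 + F)*g) + g = (F*g + g*√(6 + F)) + g = g + F*g + g*√(6 + F))
((777*(-751) - 125) - 2534319) + h(1252, -152) = ((777*(-751) - 125) - 2534319) - 152*(1 + 1252 + √(6 + 1252)) = ((-583527 - 125) - 2534319) - 152*(1 + 1252 + √1258) = (-583652 - 2534319) - 152*(1253 + √1258) = -3117971 + (-190456 - 152*√1258) = -3308427 - 152*√1258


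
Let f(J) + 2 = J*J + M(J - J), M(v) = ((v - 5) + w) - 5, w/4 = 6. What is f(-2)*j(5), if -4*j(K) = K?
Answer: -20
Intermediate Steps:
j(K) = -K/4
w = 24 (w = 4*6 = 24)
M(v) = 14 + v (M(v) = ((v - 5) + 24) - 5 = ((-5 + v) + 24) - 5 = (19 + v) - 5 = 14 + v)
f(J) = 12 + J² (f(J) = -2 + (J*J + (14 + (J - J))) = -2 + (J² + (14 + 0)) = -2 + (J² + 14) = -2 + (14 + J²) = 12 + J²)
f(-2)*j(5) = (12 + (-2)²)*(-¼*5) = (12 + 4)*(-5/4) = 16*(-5/4) = -20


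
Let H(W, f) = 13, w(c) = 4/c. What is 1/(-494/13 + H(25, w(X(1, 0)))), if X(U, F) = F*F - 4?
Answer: -1/25 ≈ -0.040000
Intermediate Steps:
X(U, F) = -4 + F² (X(U, F) = F² - 4 = -4 + F²)
1/(-494/13 + H(25, w(X(1, 0)))) = 1/(-494/13 + 13) = 1/(-494*1/13 + 13) = 1/(-38 + 13) = 1/(-25) = -1/25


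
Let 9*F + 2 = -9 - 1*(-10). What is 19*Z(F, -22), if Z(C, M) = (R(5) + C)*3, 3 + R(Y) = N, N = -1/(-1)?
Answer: -361/3 ≈ -120.33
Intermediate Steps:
F = -⅑ (F = -2/9 + (-9 - 1*(-10))/9 = -2/9 + (-9 + 10)/9 = -2/9 + (⅑)*1 = -2/9 + ⅑ = -⅑ ≈ -0.11111)
N = 1 (N = -1*(-1) = 1)
R(Y) = -2 (R(Y) = -3 + 1 = -2)
Z(C, M) = -6 + 3*C (Z(C, M) = (-2 + C)*3 = -6 + 3*C)
19*Z(F, -22) = 19*(-6 + 3*(-⅑)) = 19*(-6 - ⅓) = 19*(-19/3) = -361/3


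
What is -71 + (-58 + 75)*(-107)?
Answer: -1890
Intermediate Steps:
-71 + (-58 + 75)*(-107) = -71 + 17*(-107) = -71 - 1819 = -1890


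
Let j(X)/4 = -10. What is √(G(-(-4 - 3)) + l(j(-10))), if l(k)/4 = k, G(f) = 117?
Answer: I*√43 ≈ 6.5574*I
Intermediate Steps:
j(X) = -40 (j(X) = 4*(-10) = -40)
l(k) = 4*k
√(G(-(-4 - 3)) + l(j(-10))) = √(117 + 4*(-40)) = √(117 - 160) = √(-43) = I*√43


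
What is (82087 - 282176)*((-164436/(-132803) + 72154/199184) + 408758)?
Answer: -1081741569935018780639/13226116376 ≈ -8.1788e+10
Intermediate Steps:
(82087 - 282176)*((-164436/(-132803) + 72154/199184) + 408758) = -200089*((-164436*(-1/132803) + 72154*(1/199184)) + 408758) = -200089*((164436/132803 + 36077/99592) + 408758) = -200089*(21167643943/13226116376 + 408758) = -200089*5406302045264951/13226116376 = -1081741569935018780639/13226116376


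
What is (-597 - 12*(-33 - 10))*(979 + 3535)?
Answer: -365634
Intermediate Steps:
(-597 - 12*(-33 - 10))*(979 + 3535) = (-597 - 12*(-43))*4514 = (-597 + 516)*4514 = -81*4514 = -365634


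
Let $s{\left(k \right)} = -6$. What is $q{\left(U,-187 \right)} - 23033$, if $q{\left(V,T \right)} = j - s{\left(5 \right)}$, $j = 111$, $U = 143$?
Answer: $-22916$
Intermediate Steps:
$q{\left(V,T \right)} = 117$ ($q{\left(V,T \right)} = 111 - -6 = 111 + 6 = 117$)
$q{\left(U,-187 \right)} - 23033 = 117 - 23033 = -22916$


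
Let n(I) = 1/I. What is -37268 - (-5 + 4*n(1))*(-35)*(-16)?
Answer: -36708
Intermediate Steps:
-37268 - (-5 + 4*n(1))*(-35)*(-16) = -37268 - (-5 + 4/1)*(-35)*(-16) = -37268 - (-5 + 4*1)*(-35)*(-16) = -37268 - (-5 + 4)*(-35)*(-16) = -37268 - (-1*(-35))*(-16) = -37268 - 35*(-16) = -37268 - 1*(-560) = -37268 + 560 = -36708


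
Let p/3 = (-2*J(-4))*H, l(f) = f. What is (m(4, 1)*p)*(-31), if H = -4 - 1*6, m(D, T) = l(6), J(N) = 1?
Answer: -11160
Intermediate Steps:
m(D, T) = 6
H = -10 (H = -4 - 6 = -10)
p = 60 (p = 3*(-2*1*(-10)) = 3*(-2*(-10)) = 3*20 = 60)
(m(4, 1)*p)*(-31) = (6*60)*(-31) = 360*(-31) = -11160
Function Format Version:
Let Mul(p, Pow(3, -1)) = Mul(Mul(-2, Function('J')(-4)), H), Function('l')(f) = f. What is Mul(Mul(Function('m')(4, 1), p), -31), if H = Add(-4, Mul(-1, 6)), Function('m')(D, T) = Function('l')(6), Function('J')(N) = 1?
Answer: -11160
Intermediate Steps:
Function('m')(D, T) = 6
H = -10 (H = Add(-4, -6) = -10)
p = 60 (p = Mul(3, Mul(Mul(-2, 1), -10)) = Mul(3, Mul(-2, -10)) = Mul(3, 20) = 60)
Mul(Mul(Function('m')(4, 1), p), -31) = Mul(Mul(6, 60), -31) = Mul(360, -31) = -11160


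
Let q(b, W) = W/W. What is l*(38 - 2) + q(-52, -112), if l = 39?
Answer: 1405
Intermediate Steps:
q(b, W) = 1
l*(38 - 2) + q(-52, -112) = 39*(38 - 2) + 1 = 39*36 + 1 = 1404 + 1 = 1405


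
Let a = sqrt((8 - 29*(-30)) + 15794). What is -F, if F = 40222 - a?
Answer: -40222 + 4*sqrt(1042) ≈ -40093.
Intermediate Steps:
a = 4*sqrt(1042) (a = sqrt((8 + 870) + 15794) = sqrt(878 + 15794) = sqrt(16672) = 4*sqrt(1042) ≈ 129.12)
F = 40222 - 4*sqrt(1042) ≈ 40093.
-F = -(40222 - 4*sqrt(1042)) = -40222 + 4*sqrt(1042)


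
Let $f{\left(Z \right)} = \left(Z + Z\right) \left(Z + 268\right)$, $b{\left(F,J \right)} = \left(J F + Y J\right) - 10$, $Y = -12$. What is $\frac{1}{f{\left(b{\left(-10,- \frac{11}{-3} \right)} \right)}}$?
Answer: $- \frac{9}{289408} \approx -3.1098 \cdot 10^{-5}$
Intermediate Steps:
$b{\left(F,J \right)} = -10 - 12 J + F J$ ($b{\left(F,J \right)} = \left(J F - 12 J\right) - 10 = \left(F J - 12 J\right) - 10 = \left(- 12 J + F J\right) - 10 = -10 - 12 J + F J$)
$f{\left(Z \right)} = 2 Z \left(268 + Z\right)$
$\frac{1}{f{\left(b{\left(-10,- \frac{11}{-3} \right)} \right)}} = \frac{1}{2 \left(-10 - 12 \left(- \frac{11}{-3}\right) - 10 \left(- \frac{11}{-3}\right)\right) \left(268 - \left(10 + 22 \left(-11\right) \frac{1}{-3}\right)\right)} = \frac{1}{2 \left(-10 - 12 \left(\left(-11\right) \left(- \frac{1}{3}\right)\right) - 10 \left(\left(-11\right) \left(- \frac{1}{3}\right)\right)\right) \left(268 - \left(10 + 22 \left(-11\right) \left(- \frac{1}{3}\right)\right)\right)} = \frac{1}{2 \left(-10 - 44 - \frac{110}{3}\right) \left(268 - \frac{272}{3}\right)} = \frac{1}{2 \left(- \frac{272}{3}\right) \left(268 - \frac{272}{3}\right)} = \frac{1}{2 \left(- \frac{272}{3}\right) \frac{532}{3}} = \frac{1}{- \frac{289408}{9}} = - \frac{9}{289408}$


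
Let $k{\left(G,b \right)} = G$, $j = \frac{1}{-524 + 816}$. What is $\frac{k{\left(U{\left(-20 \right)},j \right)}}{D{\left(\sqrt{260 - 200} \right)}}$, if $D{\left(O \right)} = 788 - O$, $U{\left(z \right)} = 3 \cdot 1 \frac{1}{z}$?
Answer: $- \frac{591}{3104420} - \frac{3 \sqrt{15}}{6208840} \approx -0.00019225$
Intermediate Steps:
$j = \frac{1}{292} \approx 0.0034247$
$U{\left(z \right)} = \frac{3}{z}$
$\frac{k{\left(U{\left(-20 \right)},j \right)}}{D{\left(\sqrt{260 - 200} \right)}} = \frac{3 \frac{1}{-20}}{788 - \sqrt{260 - 200}} = \frac{3 \left(- \frac{1}{20}\right)}{788 - \sqrt{60}} = - \frac{3}{20 \left(788 - 2 \sqrt{15}\right)}$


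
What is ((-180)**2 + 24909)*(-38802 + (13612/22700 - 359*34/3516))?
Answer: -7395585572080153/3325550 ≈ -2.2239e+9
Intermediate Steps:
((-180)**2 + 24909)*(-38802 + (13612/22700 - 359*34/3516)) = (32400 + 24909)*(-38802 + (13612*(1/22700) - 12206*1/3516)) = 57309*(-38802 + (3403/5675 - 6103/1758)) = 57309*(-38802 - 28652051/9976650) = 57309*(-387142625351/9976650) = -7395585572080153/3325550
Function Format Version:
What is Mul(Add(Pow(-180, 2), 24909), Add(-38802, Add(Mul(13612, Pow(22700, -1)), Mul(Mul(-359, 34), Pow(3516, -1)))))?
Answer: Rational(-7395585572080153, 3325550) ≈ -2.2239e+9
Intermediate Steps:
Mul(Add(Pow(-180, 2), 24909), Add(-38802, Add(Mul(13612, Pow(22700, -1)), Mul(Mul(-359, 34), Pow(3516, -1))))) = Mul(Add(32400, 24909), Add(-38802, Add(Mul(13612, Rational(1, 22700)), Mul(-12206, Rational(1, 3516))))) = Mul(57309, Add(-38802, Add(Rational(3403, 5675), Rational(-6103, 1758)))) = Mul(57309, Add(-38802, Rational(-28652051, 9976650))) = Mul(57309, Rational(-387142625351, 9976650)) = Rational(-7395585572080153, 3325550)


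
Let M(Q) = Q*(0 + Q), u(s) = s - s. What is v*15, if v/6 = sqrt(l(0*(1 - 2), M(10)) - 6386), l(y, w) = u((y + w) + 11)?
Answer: 90*I*sqrt(6386) ≈ 7192.1*I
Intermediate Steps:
u(s) = 0
M(Q) = Q**2 (M(Q) = Q*Q = Q**2)
l(y, w) = 0
v = 6*I*sqrt(6386) (v = 6*sqrt(0 - 6386) = 6*sqrt(-6386) = 6*(I*sqrt(6386)) = 6*I*sqrt(6386) ≈ 479.47*I)
v*15 = (6*I*sqrt(6386))*15 = 90*I*sqrt(6386)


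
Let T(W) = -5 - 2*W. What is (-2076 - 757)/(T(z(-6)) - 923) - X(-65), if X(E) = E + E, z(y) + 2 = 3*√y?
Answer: 9469721/71166 - 2833*I*√6/142332 ≈ 133.07 - 0.048755*I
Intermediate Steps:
z(y) = -2 + 3*√y
X(E) = 2*E
(-2076 - 757)/(T(z(-6)) - 923) - X(-65) = (-2076 - 757)/((-5 - 2*(-2 + 3*√(-6))) - 923) - 2*(-65) = -2833/((-5 - 2*(-2 + 3*(I*√6))) - 923) - 1*(-130) = -2833/((-5 - 2*(-2 + 3*I*√6)) - 923) + 130 = -2833/((-5 + (4 - 6*I*√6)) - 923) + 130 = -2833/((-1 - 6*I*√6) - 923) + 130 = -2833/(-924 - 6*I*√6) + 130 = 130 - 2833/(-924 - 6*I*√6)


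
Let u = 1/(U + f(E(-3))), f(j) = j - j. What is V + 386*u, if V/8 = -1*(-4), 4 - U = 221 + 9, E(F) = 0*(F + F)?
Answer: 3423/113 ≈ 30.292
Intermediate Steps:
E(F) = 0 (E(F) = 0*(2*F) = 0)
U = -226 (U = 4 - (221 + 9) = 4 - 1*230 = 4 - 230 = -226)
V = 32 (V = 8*(-1*(-4)) = 8*4 = 32)
f(j) = 0
u = -1/226 (u = 1/(-226 + 0) = 1/(-226) = -1/226 ≈ -0.0044248)
V + 386*u = 32 + 386*(-1/226) = 32 - 193/113 = 3423/113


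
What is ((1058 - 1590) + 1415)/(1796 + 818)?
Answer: 883/2614 ≈ 0.33780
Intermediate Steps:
((1058 - 1590) + 1415)/(1796 + 818) = (-532 + 1415)/2614 = 883*(1/2614) = 883/2614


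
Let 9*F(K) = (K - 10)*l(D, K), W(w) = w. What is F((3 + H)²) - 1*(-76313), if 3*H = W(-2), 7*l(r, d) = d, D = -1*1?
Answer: 55631890/729 ≈ 76313.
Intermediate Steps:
D = -1
l(r, d) = d/7
H = -⅔ (H = (⅓)*(-2) = -⅔ ≈ -0.66667)
F(K) = K*(-10 + K)/63 (F(K) = ((K - 10)*(K/7))/9 = ((-10 + K)*(K/7))/9 = (K*(-10 + K)/7)/9 = K*(-10 + K)/63)
F((3 + H)²) - 1*(-76313) = (3 - ⅔)²*(-10 + (3 - ⅔)²)/63 - 1*(-76313) = (7/3)²*(-10 + (7/3)²)/63 + 76313 = (1/63)*(49/9)*(-10 + 49/9) + 76313 = (1/63)*(49/9)*(-41/9) + 76313 = -287/729 + 76313 = 55631890/729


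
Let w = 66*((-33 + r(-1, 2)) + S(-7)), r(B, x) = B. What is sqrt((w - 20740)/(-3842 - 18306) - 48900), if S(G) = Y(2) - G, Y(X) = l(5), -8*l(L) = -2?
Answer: I*sqrt(489522641914)/3164 ≈ 221.13*I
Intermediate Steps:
l(L) = 1/4 (l(L) = -1/8*(-2) = 1/4)
Y(X) = 1/4
S(G) = 1/4 - G
w = -3531/2 (w = 66*((-33 - 1) + (1/4 - 1*(-7))) = 66*(-34 + (1/4 + 7)) = 66*(-34 + 29/4) = 66*(-107/4) = -3531/2 ≈ -1765.5)
sqrt((w - 20740)/(-3842 - 18306) - 48900) = sqrt((-3531/2 - 20740)/(-3842 - 18306) - 48900) = sqrt(-45011/2/(-22148) - 48900) = sqrt(-45011/2*(-1/22148) - 48900) = sqrt(45011/44296 - 48900) = sqrt(-2166029389/44296) = I*sqrt(489522641914)/3164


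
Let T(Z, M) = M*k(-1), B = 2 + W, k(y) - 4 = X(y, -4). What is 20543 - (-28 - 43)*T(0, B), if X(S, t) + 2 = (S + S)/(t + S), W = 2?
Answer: 106123/5 ≈ 21225.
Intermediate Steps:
X(S, t) = -2 + 2*S/(S + t) (X(S, t) = -2 + (S + S)/(t + S) = -2 + (2*S)/(S + t) = -2 + 2*S/(S + t))
k(y) = 4 + 8/(-4 + y) (k(y) = 4 - 2*(-4)/(y - 4) = 4 - 2*(-4)/(-4 + y) = 4 + 8/(-4 + y))
B = 4 (B = 2 + 2 = 4)
T(Z, M) = 12*M/5 (T(Z, M) = M*(4*(-2 - 1)/(-4 - 1)) = M*(4*(-3)/(-5)) = M*(4*(-⅕)*(-3)) = M*(12/5) = 12*M/5)
20543 - (-28 - 43)*T(0, B) = 20543 - (-28 - 43)*(12/5)*4 = 20543 - (-71)*48/5 = 20543 - 1*(-3408/5) = 20543 + 3408/5 = 106123/5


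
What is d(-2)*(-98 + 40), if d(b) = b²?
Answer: -232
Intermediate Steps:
d(-2)*(-98 + 40) = (-2)²*(-98 + 40) = 4*(-58) = -232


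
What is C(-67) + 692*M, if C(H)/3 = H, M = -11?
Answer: -7813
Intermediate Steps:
C(H) = 3*H
C(-67) + 692*M = 3*(-67) + 692*(-11) = -201 - 7612 = -7813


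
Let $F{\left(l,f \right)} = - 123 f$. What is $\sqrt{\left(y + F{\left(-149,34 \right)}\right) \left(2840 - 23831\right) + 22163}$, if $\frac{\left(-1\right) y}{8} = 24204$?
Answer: $\sqrt{4152335837} \approx 64439.0$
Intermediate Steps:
$y = -193632$ ($y = \left(-8\right) 24204 = -193632$)
$\sqrt{\left(y + F{\left(-149,34 \right)}\right) \left(2840 - 23831\right) + 22163} = \sqrt{\left(-193632 - 4182\right) \left(2840 - 23831\right) + 22163} = \sqrt{\left(-193632 - 4182\right) \left(-20991\right) + 22163} = \sqrt{\left(-197814\right) \left(-20991\right) + 22163} = \sqrt{4152313674 + 22163} = \sqrt{4152335837}$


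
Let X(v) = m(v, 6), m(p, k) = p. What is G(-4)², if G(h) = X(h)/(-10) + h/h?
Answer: 49/25 ≈ 1.9600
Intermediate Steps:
X(v) = v
G(h) = 1 - h/10 (G(h) = h/(-10) + h/h = h*(-⅒) + 1 = -h/10 + 1 = 1 - h/10)
G(-4)² = (1 - ⅒*(-4))² = (1 + ⅖)² = (7/5)² = 49/25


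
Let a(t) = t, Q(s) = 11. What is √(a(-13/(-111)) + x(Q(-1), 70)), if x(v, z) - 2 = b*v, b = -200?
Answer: I*√27080115/111 ≈ 46.882*I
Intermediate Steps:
x(v, z) = 2 - 200*v
√(a(-13/(-111)) + x(Q(-1), 70)) = √(-13/(-111) + (2 - 200*11)) = √(-13*(-1/111) + (2 - 2200)) = √(13/111 - 2198) = √(-243965/111) = I*√27080115/111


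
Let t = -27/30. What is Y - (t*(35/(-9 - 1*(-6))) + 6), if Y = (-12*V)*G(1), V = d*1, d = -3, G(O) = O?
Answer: 39/2 ≈ 19.500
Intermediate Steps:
V = -3 (V = -3*1 = -3)
t = -9/10 (t = -27*1/30 = -9/10 ≈ -0.90000)
Y = 36 (Y = -12*(-3)*1 = 36*1 = 36)
Y - (t*(35/(-9 - 1*(-6))) + 6) = 36 - (-63/(2*(-9 - 1*(-6))) + 6) = 36 - (-63/(2*(-9 + 6)) + 6) = 36 - (-63/(2*(-3)) + 6) = 36 - (-63*(-1)/(2*3) + 6) = 36 - (-9/10*(-35/3) + 6) = 36 - (21/2 + 6) = 36 - 1*33/2 = 36 - 33/2 = 39/2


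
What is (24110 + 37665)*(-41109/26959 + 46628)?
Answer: 77651369158825/26959 ≈ 2.8804e+9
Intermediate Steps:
(24110 + 37665)*(-41109/26959 + 46628) = 61775*(-41109*1/26959 + 46628) = 61775*(-41109/26959 + 46628) = 61775*(1257003143/26959) = 77651369158825/26959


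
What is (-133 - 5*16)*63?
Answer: -13419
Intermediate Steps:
(-133 - 5*16)*63 = (-133 - 80)*63 = -213*63 = -13419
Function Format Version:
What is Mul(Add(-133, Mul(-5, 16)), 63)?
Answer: -13419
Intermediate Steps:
Mul(Add(-133, Mul(-5, 16)), 63) = Mul(Add(-133, -80), 63) = Mul(-213, 63) = -13419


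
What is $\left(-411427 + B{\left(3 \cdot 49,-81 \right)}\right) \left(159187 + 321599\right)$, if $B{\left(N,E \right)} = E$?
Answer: $-197847285288$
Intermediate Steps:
$\left(-411427 + B{\left(3 \cdot 49,-81 \right)}\right) \left(159187 + 321599\right) = \left(-411427 - 81\right) \left(159187 + 321599\right) = \left(-411508\right) 480786 = -197847285288$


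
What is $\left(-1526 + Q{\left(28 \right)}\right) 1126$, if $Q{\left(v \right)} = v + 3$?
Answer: $-1683370$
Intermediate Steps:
$Q{\left(v \right)} = 3 + v$
$\left(-1526 + Q{\left(28 \right)}\right) 1126 = \left(-1526 + \left(3 + 28\right)\right) 1126 = \left(-1526 + 31\right) 1126 = \left(-1495\right) 1126 = -1683370$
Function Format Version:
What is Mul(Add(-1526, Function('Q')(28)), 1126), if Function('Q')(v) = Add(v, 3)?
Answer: -1683370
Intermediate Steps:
Function('Q')(v) = Add(3, v)
Mul(Add(-1526, Function('Q')(28)), 1126) = Mul(Add(-1526, Add(3, 28)), 1126) = Mul(Add(-1526, 31), 1126) = Mul(-1495, 1126) = -1683370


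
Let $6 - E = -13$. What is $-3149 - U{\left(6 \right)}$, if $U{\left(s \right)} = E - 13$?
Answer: $-3155$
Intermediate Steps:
$E = 19$ ($E = 6 - -13 = 6 + 13 = 19$)
$U{\left(s \right)} = 6$ ($U{\left(s \right)} = 19 - 13 = 6$)
$-3149 - U{\left(6 \right)} = -3149 - 6 = -3155$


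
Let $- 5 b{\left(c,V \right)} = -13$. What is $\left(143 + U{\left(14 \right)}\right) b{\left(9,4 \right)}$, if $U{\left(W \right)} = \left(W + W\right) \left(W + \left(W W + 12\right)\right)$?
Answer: $\frac{82667}{5} \approx 16533.0$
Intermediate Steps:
$b{\left(c,V \right)} = \frac{13}{5}$ ($b{\left(c,V \right)} = \left(- \frac{1}{5}\right) \left(-13\right) = \frac{13}{5}$)
$U{\left(W \right)} = 2 W \left(12 + W + W^{2}\right)$ ($U{\left(W \right)} = 2 W \left(W + \left(W^{2} + 12\right)\right) = 2 W \left(W + \left(12 + W^{2}\right)\right) = 2 W \left(12 + W + W^{2}\right)$)
$\left(143 + U{\left(14 \right)}\right) b{\left(9,4 \right)} = \left(143 + 2 \cdot 14 \left(12 + 14 + 14^{2}\right)\right) \frac{13}{5} = \left(143 + 2 \cdot 14 \left(12 + 14 + 196\right)\right) \frac{13}{5} = \left(143 + 2 \cdot 14 \cdot 222\right) \frac{13}{5} = \left(143 + 6216\right) \frac{13}{5} = 6359 \cdot \frac{13}{5} = \frac{82667}{5}$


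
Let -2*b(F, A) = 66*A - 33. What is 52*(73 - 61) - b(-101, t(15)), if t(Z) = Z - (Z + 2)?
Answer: 1083/2 ≈ 541.50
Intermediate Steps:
t(Z) = -2 (t(Z) = Z - (2 + Z) = Z + (-2 - Z) = -2)
b(F, A) = 33/2 - 33*A (b(F, A) = -(66*A - 33)/2 = -(-33 + 66*A)/2 = 33/2 - 33*A)
52*(73 - 61) - b(-101, t(15)) = 52*(73 - 61) - (33/2 - 33*(-2)) = 52*12 - (33/2 + 66) = 624 - 1*165/2 = 624 - 165/2 = 1083/2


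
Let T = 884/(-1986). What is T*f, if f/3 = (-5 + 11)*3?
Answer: -7956/331 ≈ -24.036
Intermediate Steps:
T = -442/993 (T = 884*(-1/1986) = -442/993 ≈ -0.44512)
f = 54 (f = 3*((-5 + 11)*3) = 3*(6*3) = 3*18 = 54)
T*f = -442/993*54 = -7956/331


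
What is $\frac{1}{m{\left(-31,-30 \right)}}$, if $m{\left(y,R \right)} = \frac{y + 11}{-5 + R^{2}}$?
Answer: $- \frac{179}{4} \approx -44.75$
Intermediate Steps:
$m{\left(y,R \right)} = \frac{11 + y}{-5 + R^{2}}$
$\frac{1}{m{\left(-31,-30 \right)}} = \frac{1}{\frac{1}{-5 + \left(-30\right)^{2}} \left(11 - 31\right)} = \frac{1}{\frac{1}{-5 + 900} \left(-20\right)} = \frac{1}{\frac{1}{895} \left(-20\right)} = \frac{1}{- \frac{4}{179}} = - \frac{179}{4}$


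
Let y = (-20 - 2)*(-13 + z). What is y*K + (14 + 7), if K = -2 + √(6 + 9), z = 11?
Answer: -67 + 44*√15 ≈ 103.41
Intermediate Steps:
y = 44 (y = (-20 - 2)*(-13 + 11) = -22*(-2) = 44)
K = -2 + √15 ≈ 1.8730
y*K + (14 + 7) = 44*(-2 + √15) + (14 + 7) = (-88 + 44*√15) + 21 = -67 + 44*√15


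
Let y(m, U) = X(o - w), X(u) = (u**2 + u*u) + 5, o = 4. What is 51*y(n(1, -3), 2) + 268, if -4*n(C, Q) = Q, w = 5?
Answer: 625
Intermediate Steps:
n(C, Q) = -Q/4
X(u) = 5 + 2*u**2 (X(u) = (u**2 + u**2) + 5 = 2*u**2 + 5 = 5 + 2*u**2)
y(m, U) = 7 (y(m, U) = 5 + 2*(4 - 1*5)**2 = 5 + 2*(4 - 5)**2 = 5 + 2*(-1)**2 = 5 + 2*1 = 5 + 2 = 7)
51*y(n(1, -3), 2) + 268 = 51*7 + 268 = 357 + 268 = 625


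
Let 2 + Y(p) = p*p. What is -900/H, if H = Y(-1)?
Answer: 900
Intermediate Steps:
Y(p) = -2 + p**2 (Y(p) = -2 + p*p = -2 + p**2)
H = -1 (H = -2 + (-1)**2 = -2 + 1 = -1)
-900/H = -900/(-1) = -900*(-1) = 900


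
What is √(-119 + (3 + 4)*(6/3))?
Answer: I*√105 ≈ 10.247*I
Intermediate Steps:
√(-119 + (3 + 4)*(6/3)) = √(-119 + 7*(6*(⅓))) = √(-119 + 7*2) = √(-119 + 14) = √(-105) = I*√105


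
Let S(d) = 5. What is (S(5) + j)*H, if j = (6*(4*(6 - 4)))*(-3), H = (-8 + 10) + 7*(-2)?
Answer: 1668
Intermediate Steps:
H = -12 (H = 2 - 14 = -12)
j = -144 (j = (6*(4*2))*(-3) = (6*8)*(-3) = 48*(-3) = -144)
(S(5) + j)*H = (5 - 144)*(-12) = -139*(-12) = 1668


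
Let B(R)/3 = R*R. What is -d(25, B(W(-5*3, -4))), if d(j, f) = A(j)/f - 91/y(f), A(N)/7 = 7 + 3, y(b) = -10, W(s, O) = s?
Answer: -497/54 ≈ -9.2037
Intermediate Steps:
A(N) = 70 (A(N) = 7*(7 + 3) = 7*10 = 70)
B(R) = 3*R**2 (B(R) = 3*(R*R) = 3*R**2)
d(j, f) = 91/10 + 70/f (d(j, f) = 70/f - 91/(-10) = 70/f - 91*(-1/10) = 70/f + 91/10 = 91/10 + 70/f)
-d(25, B(W(-5*3, -4))) = -(91/10 + 70/((3*(-5*3)**2))) = -(91/10 + 70/((3*(-15)**2))) = -(91/10 + 70/((3*225))) = -(91/10 + 70/675) = -(91/10 + 70*(1/675)) = -(91/10 + 14/135) = -1*497/54 = -497/54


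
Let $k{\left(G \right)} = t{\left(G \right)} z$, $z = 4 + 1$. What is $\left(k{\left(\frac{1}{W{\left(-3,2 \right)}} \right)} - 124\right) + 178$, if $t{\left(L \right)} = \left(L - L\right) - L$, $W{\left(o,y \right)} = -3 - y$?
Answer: $55$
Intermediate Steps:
$t{\left(L \right)} = - L$ ($t{\left(L \right)} = 0 - L = - L$)
$z = 5$
$k{\left(G \right)} = - 5 G$ ($k{\left(G \right)} = - G 5 = - 5 G$)
$\left(k{\left(\frac{1}{W{\left(-3,2 \right)}} \right)} - 124\right) + 178 = \left(- \frac{5}{-3 - 2} - 124\right) + 178 = \left(- \frac{5}{-5} - 124\right) + 178 = \left(\left(-5\right) \left(- \frac{1}{5}\right) - 124\right) + 178 = \left(1 - 124\right) + 178 = -123 + 178 = 55$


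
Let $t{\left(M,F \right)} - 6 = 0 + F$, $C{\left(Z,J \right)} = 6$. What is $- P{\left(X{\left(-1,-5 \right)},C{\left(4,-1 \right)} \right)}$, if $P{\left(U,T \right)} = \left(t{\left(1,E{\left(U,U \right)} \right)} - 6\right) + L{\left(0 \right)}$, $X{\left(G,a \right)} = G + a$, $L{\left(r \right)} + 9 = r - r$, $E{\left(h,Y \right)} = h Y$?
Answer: $-27$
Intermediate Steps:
$E{\left(h,Y \right)} = Y h$
$L{\left(r \right)} = -9$ ($L{\left(r \right)} = -9 + \left(r - r\right) = -9 + 0 = -9$)
$t{\left(M,F \right)} = 6 + F$ ($t{\left(M,F \right)} = 6 + \left(0 + F\right) = 6 + F$)
$P{\left(U,T \right)} = -9 + U^{2}$ ($P{\left(U,T \right)} = \left(\left(6 + U U\right) - 6\right) - 9 = \left(\left(6 + U^{2}\right) - 6\right) - 9 = U^{2} - 9 = -9 + U^{2}$)
$- P{\left(X{\left(-1,-5 \right)},C{\left(4,-1 \right)} \right)} = - (-9 + \left(-1 - 5\right)^{2}) = - (-9 + \left(-6\right)^{2}) = - (-9 + 36) = \left(-1\right) 27 = -27$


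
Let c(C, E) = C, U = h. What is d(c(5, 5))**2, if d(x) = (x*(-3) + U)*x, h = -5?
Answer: 10000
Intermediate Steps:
U = -5
d(x) = x*(-5 - 3*x) (d(x) = (x*(-3) - 5)*x = (-3*x - 5)*x = (-5 - 3*x)*x = x*(-5 - 3*x))
d(c(5, 5))**2 = (-1*5*(5 + 3*5))**2 = (-1*5*(5 + 15))**2 = (-1*5*20)**2 = (-100)**2 = 10000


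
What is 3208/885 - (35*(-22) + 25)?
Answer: 662533/885 ≈ 748.63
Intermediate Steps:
3208/885 - (35*(-22) + 25) = 3208*(1/885) - (-770 + 25) = 3208/885 - 1*(-745) = 3208/885 + 745 = 662533/885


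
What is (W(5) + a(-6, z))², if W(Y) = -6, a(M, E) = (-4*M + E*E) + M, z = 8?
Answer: 5776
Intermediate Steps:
a(M, E) = E² - 3*M (a(M, E) = (-4*M + E²) + M = (E² - 4*M) + M = E² - 3*M)
(W(5) + a(-6, z))² = (-6 + (8² - 3*(-6)))² = (-6 + (64 + 18))² = (-6 + 82)² = 76² = 5776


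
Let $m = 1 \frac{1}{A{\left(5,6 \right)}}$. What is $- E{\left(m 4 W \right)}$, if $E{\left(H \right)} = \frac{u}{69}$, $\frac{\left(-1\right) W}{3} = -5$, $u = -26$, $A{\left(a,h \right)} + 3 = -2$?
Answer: $\frac{26}{69} \approx 0.37681$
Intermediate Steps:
$A{\left(a,h \right)} = -5$ ($A{\left(a,h \right)} = -3 - 2 = -5$)
$m = - \frac{1}{5}$ ($m = 1 \frac{1}{-5} = 1 \left(- \frac{1}{5}\right) = - \frac{1}{5} \approx -0.2$)
$W = 15$ ($W = \left(-3\right) \left(-5\right) = 15$)
$E{\left(H \right)} = - \frac{26}{69}$
$- E{\left(m 4 W \right)} = \left(-1\right) \left(- \frac{26}{69}\right) = \frac{26}{69}$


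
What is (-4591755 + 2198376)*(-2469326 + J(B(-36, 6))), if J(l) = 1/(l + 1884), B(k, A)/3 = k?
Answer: 3498739530794175/592 ≈ 5.9100e+12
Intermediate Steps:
B(k, A) = 3*k
J(l) = 1/(1884 + l)
(-4591755 + 2198376)*(-2469326 + J(B(-36, 6))) = (-4591755 + 2198376)*(-2469326 + 1/(1884 + 3*(-36))) = -2393379*(-2469326 + 1/(1884 - 108)) = -2393379*(-2469326 + 1/1776) = -2393379*(-4385522975/1776) = 3498739530794175/592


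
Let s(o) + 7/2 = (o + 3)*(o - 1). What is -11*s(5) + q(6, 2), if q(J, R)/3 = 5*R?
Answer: -567/2 ≈ -283.50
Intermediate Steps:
q(J, R) = 15*R (q(J, R) = 3*(5*R) = 15*R)
s(o) = -7/2 + (-1 + o)*(3 + o) (s(o) = -7/2 + (o + 3)*(o - 1) = -7/2 + (3 + o)*(-1 + o) = -7/2 + (-1 + o)*(3 + o))
-11*s(5) + q(6, 2) = -11*(-13/2 + 5**2 + 2*5) + 15*2 = -11*(-13/2 + 25 + 10) + 30 = -11*57/2 + 30 = -627/2 + 30 = -567/2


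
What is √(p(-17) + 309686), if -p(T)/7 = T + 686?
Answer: √305003 ≈ 552.27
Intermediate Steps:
p(T) = -4802 - 7*T (p(T) = -7*(T + 686) = -7*(686 + T) = -4802 - 7*T)
√(p(-17) + 309686) = √((-4802 - 7*(-17)) + 309686) = √((-4802 + 119) + 309686) = √(-4683 + 309686) = √305003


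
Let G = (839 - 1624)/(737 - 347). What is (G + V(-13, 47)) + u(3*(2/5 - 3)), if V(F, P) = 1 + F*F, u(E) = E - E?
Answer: 13103/78 ≈ 167.99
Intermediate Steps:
u(E) = 0
G = -157/78 (G = -785/390 = -785*1/390 = -157/78 ≈ -2.0128)
V(F, P) = 1 + F**2
(G + V(-13, 47)) + u(3*(2/5 - 3)) = (-157/78 + (1 + (-13)**2)) + 0 = (-157/78 + (1 + 169)) + 0 = (-157/78 + 170) + 0 = 13103/78 + 0 = 13103/78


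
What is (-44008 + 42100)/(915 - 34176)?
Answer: 636/11087 ≈ 0.057364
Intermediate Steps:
(-44008 + 42100)/(915 - 34176) = -1908/(-33261) = -1908*(-1/33261) = 636/11087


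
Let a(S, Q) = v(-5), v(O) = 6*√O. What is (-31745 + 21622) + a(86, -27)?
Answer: -10123 + 6*I*√5 ≈ -10123.0 + 13.416*I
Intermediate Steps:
a(S, Q) = 6*I*√5 (a(S, Q) = 6*√(-5) = 6*(I*√5) = 6*I*√5)
(-31745 + 21622) + a(86, -27) = (-31745 + 21622) + 6*I*√5 = -10123 + 6*I*√5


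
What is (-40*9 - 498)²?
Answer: 736164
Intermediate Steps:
(-40*9 - 498)² = (-360 - 498)² = (-858)² = 736164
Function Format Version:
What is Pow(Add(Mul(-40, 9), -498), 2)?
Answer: 736164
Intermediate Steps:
Pow(Add(Mul(-40, 9), -498), 2) = Pow(Add(-360, -498), 2) = Pow(-858, 2) = 736164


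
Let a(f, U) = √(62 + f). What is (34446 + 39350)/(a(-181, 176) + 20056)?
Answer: 1480052576/402243255 - 73796*I*√119/402243255 ≈ 3.6795 - 0.0020013*I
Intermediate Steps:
(34446 + 39350)/(a(-181, 176) + 20056) = (34446 + 39350)/(√(62 - 181) + 20056) = 73796/(√(-119) + 20056) = 73796/(I*√119 + 20056) = 73796/(20056 + I*√119)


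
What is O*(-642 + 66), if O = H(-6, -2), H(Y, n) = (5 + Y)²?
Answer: -576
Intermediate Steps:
O = 1 (O = (5 - 6)² = (-1)² = 1)
O*(-642 + 66) = 1*(-642 + 66) = 1*(-576) = -576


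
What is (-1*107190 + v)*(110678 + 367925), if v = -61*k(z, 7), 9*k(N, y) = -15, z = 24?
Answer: -153758392795/3 ≈ -5.1253e+10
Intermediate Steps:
k(N, y) = -5/3 (k(N, y) = (⅑)*(-15) = -5/3)
v = 305/3 (v = -61*(-5/3) = 305/3 ≈ 101.67)
(-1*107190 + v)*(110678 + 367925) = (-1*107190 + 305/3)*(110678 + 367925) = (-107190 + 305/3)*478603 = -321265/3*478603 = -153758392795/3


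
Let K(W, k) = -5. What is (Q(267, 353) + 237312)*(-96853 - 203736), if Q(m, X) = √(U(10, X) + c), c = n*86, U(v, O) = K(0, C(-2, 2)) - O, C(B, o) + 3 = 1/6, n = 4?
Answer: -71333376768 - 300589*I*√14 ≈ -7.1333e+10 - 1.1247e+6*I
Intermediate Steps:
C(B, o) = -17/6 (C(B, o) = -3 + 1/6 = -3 + ⅙ = -17/6)
U(v, O) = -5 - O
c = 344 (c = 4*86 = 344)
Q(m, X) = √(339 - X) (Q(m, X) = √((-5 - X) + 344) = √(339 - X))
(Q(267, 353) + 237312)*(-96853 - 203736) = (√(339 - 1*353) + 237312)*(-96853 - 203736) = (√(339 - 353) + 237312)*(-300589) = (√(-14) + 237312)*(-300589) = (I*√14 + 237312)*(-300589) = (237312 + I*√14)*(-300589) = -71333376768 - 300589*I*√14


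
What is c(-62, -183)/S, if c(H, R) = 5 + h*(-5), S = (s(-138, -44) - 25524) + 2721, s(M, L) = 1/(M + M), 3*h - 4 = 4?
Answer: 2300/6293629 ≈ 0.00036545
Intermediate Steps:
h = 8/3 (h = 4/3 + (1/3)*4 = 4/3 + 4/3 = 8/3 ≈ 2.6667)
s(M, L) = 1/(2*M)
S = -6293629/276 (S = ((1/2)/(-138) - 25524) + 2721 = ((1/2)*(-1/138) - 25524) + 2721 = (-1/276 - 25524) + 2721 = -7044625/276 + 2721 = -6293629/276 ≈ -22803.)
c(H, R) = -25/3 (c(H, R) = 5 + (8/3)*(-5) = 5 - 40/3 = -25/3)
c(-62, -183)/S = -25/(3*(-6293629/276)) = -25/3*(-276/6293629) = 2300/6293629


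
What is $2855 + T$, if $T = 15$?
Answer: $2870$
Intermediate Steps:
$2855 + T = 2855 + 15 = 2870$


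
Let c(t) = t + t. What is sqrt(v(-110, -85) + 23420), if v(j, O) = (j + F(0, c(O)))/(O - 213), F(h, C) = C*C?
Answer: sqrt(517802565)/149 ≈ 152.72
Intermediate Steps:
c(t) = 2*t
F(h, C) = C**2
v(j, O) = (j + 4*O**2)/(-213 + O) (v(j, O) = (j + (2*O)**2)/(O - 213) = (j + 4*O**2)/(-213 + O))
sqrt(v(-110, -85) + 23420) = sqrt((-110 + 4*(-85)**2)/(-213 - 85) + 23420) = sqrt((-110 + 4*7225)/(-298) + 23420) = sqrt(-(-110 + 28900)/298 + 23420) = sqrt(-1/298*28790 + 23420) = sqrt(-14395/149 + 23420) = sqrt(3475185/149) = sqrt(517802565)/149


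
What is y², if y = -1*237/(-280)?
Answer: 56169/78400 ≈ 0.71644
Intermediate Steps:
y = 237/280 (y = -237*(-1/280) = 237/280 ≈ 0.84643)
y² = (237/280)² = 56169/78400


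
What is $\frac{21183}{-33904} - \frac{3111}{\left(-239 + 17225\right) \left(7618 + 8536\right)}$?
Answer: $- \frac{484378992233}{775248423248} \approx -0.6248$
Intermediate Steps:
$\frac{21183}{-33904} - \frac{3111}{\left(-239 + 17225\right) \left(7618 + 8536\right)} = 21183 \left(- \frac{1}{33904}\right) - \frac{3111}{16986 \cdot 16154} = - \frac{21183}{33904} - \frac{3111}{274391844} = - \frac{21183}{33904} - \frac{1037}{91463948} = - \frac{484378992233}{775248423248}$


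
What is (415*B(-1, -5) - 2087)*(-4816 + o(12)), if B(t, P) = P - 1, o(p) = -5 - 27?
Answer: 22189296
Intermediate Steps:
o(p) = -32
B(t, P) = -1 + P
(415*B(-1, -5) - 2087)*(-4816 + o(12)) = (415*(-1 - 5) - 2087)*(-4816 - 32) = (415*(-6) - 2087)*(-4848) = (-2490 - 2087)*(-4848) = -4577*(-4848) = 22189296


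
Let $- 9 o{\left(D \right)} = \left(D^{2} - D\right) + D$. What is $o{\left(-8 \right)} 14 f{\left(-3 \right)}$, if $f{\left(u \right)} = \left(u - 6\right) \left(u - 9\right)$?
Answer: $-10752$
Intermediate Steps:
$o{\left(D \right)} = - \frac{D^{2}}{9}$ ($o{\left(D \right)} = - \frac{\left(D^{2} - D\right) + D}{9} = - \frac{D^{2}}{9}$)
$f{\left(u \right)} = \left(-9 + u\right) \left(-6 + u\right)$ ($f{\left(u \right)} = \left(-6 + u\right) \left(-9 + u\right) = \left(-9 + u\right) \left(-6 + u\right)$)
$o{\left(-8 \right)} 14 f{\left(-3 \right)} = - \frac{\left(-8\right)^{2}}{9} \cdot 14 \left(54 + \left(-3\right)^{2} - -45\right) = \left(- \frac{1}{9}\right) 64 \cdot 14 \left(54 + 9 + 45\right) = \left(- \frac{64}{9}\right) 14 \cdot 108 = \left(- \frac{896}{9}\right) 108 = -10752$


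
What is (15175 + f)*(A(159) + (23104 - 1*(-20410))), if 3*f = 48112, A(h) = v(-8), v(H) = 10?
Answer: 1358485596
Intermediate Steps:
A(h) = 10
f = 48112/3 (f = (1/3)*48112 = 48112/3 ≈ 16037.)
(15175 + f)*(A(159) + (23104 - 1*(-20410))) = (15175 + 48112/3)*(10 + (23104 - 1*(-20410))) = 93637*(10 + (23104 + 20410))/3 = 93637*(10 + 43514)/3 = (93637/3)*43524 = 1358485596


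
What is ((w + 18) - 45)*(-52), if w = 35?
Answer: -416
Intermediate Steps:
((w + 18) - 45)*(-52) = ((35 + 18) - 45)*(-52) = (53 - 45)*(-52) = 8*(-52) = -416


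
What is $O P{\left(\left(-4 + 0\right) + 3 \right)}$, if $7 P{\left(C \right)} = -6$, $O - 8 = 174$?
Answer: $-156$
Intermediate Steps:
$O = 182$ ($O = 8 + 174 = 182$)
$P{\left(C \right)} = - \frac{6}{7}$ ($P{\left(C \right)} = \frac{1}{7} \left(-6\right) = - \frac{6}{7}$)
$O P{\left(\left(-4 + 0\right) + 3 \right)} = 182 \left(- \frac{6}{7}\right) = -156$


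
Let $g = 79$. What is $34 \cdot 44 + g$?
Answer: $1575$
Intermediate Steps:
$34 \cdot 44 + g = 34 \cdot 44 + 79 = 1496 + 79 = 1575$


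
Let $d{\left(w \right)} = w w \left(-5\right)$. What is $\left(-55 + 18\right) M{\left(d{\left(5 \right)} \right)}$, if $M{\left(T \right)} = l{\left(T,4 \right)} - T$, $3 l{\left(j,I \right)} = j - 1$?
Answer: $-3071$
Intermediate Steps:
$l{\left(j,I \right)} = - \frac{1}{3} + \frac{j}{3}$ ($l{\left(j,I \right)} = \frac{j - 1}{3} = \frac{-1 + j}{3} = - \frac{1}{3} + \frac{j}{3}$)
$d{\left(w \right)} = - 5 w^{2}$ ($d{\left(w \right)} = w^{2} \left(-5\right) = - 5 w^{2}$)
$M{\left(T \right)} = - \frac{1}{3} - \frac{2 T}{3}$ ($M{\left(T \right)} = \left(- \frac{1}{3} + \frac{T}{3}\right) - T = - \frac{1}{3} - \frac{2 T}{3}$)
$\left(-55 + 18\right) M{\left(d{\left(5 \right)} \right)} = \left(-55 + 18\right) \left(- \frac{1}{3} - \frac{2 \left(- 5 \cdot 5^{2}\right)}{3}\right) = - 37 \left(- \frac{1}{3} - \frac{2 \left(\left(-5\right) 25\right)}{3}\right) = - 37 \left(- \frac{1}{3} - - \frac{250}{3}\right) = - 37 \left(- \frac{1}{3} + \frac{250}{3}\right) = \left(-37\right) 83 = -3071$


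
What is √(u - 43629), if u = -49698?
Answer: I*√93327 ≈ 305.49*I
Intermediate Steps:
√(u - 43629) = √(-49698 - 43629) = √(-93327) = I*√93327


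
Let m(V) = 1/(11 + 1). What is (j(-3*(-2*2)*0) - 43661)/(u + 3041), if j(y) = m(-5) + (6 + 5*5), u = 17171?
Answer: -16889/7824 ≈ -2.1586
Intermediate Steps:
m(V) = 1/12
j(y) = 373/12 (j(y) = 1/12 + (6 + 5*5) = 1/12 + (6 + 25) = 1/12 + 31 = 373/12)
(j(-3*(-2*2)*0) - 43661)/(u + 3041) = (373/12 - 43661)/(17171 + 3041) = -523559/12/20212 = -523559/12*1/20212 = -16889/7824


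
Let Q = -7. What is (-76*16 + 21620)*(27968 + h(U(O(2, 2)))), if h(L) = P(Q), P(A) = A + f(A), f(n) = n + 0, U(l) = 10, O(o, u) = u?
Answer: 570373416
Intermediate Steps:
f(n) = n
P(A) = 2*A (P(A) = A + A = 2*A)
h(L) = -14 (h(L) = 2*(-7) = -14)
(-76*16 + 21620)*(27968 + h(U(O(2, 2)))) = (-76*16 + 21620)*(27968 - 14) = (-1216 + 21620)*27954 = 20404*27954 = 570373416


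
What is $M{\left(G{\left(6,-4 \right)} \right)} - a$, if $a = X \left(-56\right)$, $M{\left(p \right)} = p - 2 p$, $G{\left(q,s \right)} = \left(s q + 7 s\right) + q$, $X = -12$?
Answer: $-626$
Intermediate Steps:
$G{\left(q,s \right)} = q + 7 s + q s$ ($G{\left(q,s \right)} = \left(q s + 7 s\right) + q = \left(7 s + q s\right) + q = q + 7 s + q s$)
$M{\left(p \right)} = - p$
$a = 672$ ($a = \left(-12\right) \left(-56\right) = 672$)
$M{\left(G{\left(6,-4 \right)} \right)} - a = - (6 + 7 \left(-4\right) + 6 \left(-4\right)) - 672 = - (6 - 28 - 24) - 672 = \left(-1\right) \left(-46\right) - 672 = 46 - 672 = -626$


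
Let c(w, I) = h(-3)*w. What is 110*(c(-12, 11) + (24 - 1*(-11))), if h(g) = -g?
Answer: -110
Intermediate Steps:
c(w, I) = 3*w (c(w, I) = (-1*(-3))*w = 3*w)
110*(c(-12, 11) + (24 - 1*(-11))) = 110*(3*(-12) + (24 - 1*(-11))) = 110*(-36 + (24 + 11)) = 110*(-36 + 35) = 110*(-1) = -110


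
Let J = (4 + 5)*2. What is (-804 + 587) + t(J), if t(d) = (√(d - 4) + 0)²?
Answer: -203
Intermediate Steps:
J = 18 (J = 9*2 = 18)
t(d) = -4 + d (t(d) = (√(-4 + d) + 0)² = (√(-4 + d))² = -4 + d)
(-804 + 587) + t(J) = (-804 + 587) + (-4 + 18) = -217 + 14 = -203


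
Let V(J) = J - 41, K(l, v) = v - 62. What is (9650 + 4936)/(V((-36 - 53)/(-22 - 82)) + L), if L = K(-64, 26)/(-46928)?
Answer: -4449196752/12245041 ≈ -363.35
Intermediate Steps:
K(l, v) = -62 + v
V(J) = -41 + J
L = 9/11732 (L = (-62 + 26)/(-46928) = -36*(-1/46928) = 9/11732 ≈ 0.00076713)
(9650 + 4936)/(V((-36 - 53)/(-22 - 82)) + L) = (9650 + 4936)/((-41 + (-36 - 53)/(-22 - 82)) + 9/11732) = 14586/((-41 - 89/(-104)) + 9/11732) = 14586/((-41 - 89*(-1/104)) + 9/11732) = 14586/((-41 + 89/104) + 9/11732) = 14586/(-4175/104 + 9/11732) = 14586/(-12245041/305032) = 14586*(-305032/12245041) = -4449196752/12245041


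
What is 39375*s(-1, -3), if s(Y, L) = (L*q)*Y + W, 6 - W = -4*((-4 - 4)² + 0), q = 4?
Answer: 10788750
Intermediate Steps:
W = 262 (W = 6 - (-4)*((-4 - 4)² + 0) = 6 - (-4)*((-8)² + 0) = 6 - (-4)*(64 + 0) = 6 - (-4)*64 = 6 - 1*(-256) = 6 + 256 = 262)
s(Y, L) = 262 + 4*L*Y (s(Y, L) = (L*4)*Y + 262 = (4*L)*Y + 262 = 4*L*Y + 262 = 262 + 4*L*Y)
39375*s(-1, -3) = 39375*(262 + 4*(-3)*(-1)) = 39375*(262 + 12) = 39375*274 = 10788750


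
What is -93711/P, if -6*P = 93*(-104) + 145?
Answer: -562266/9527 ≈ -59.018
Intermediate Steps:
P = 9527/6 (P = -(93*(-104) + 145)/6 = -(-9672 + 145)/6 = -⅙*(-9527) = 9527/6 ≈ 1587.8)
-93711/P = -93711/9527/6 = -93711*6/9527 = -562266/9527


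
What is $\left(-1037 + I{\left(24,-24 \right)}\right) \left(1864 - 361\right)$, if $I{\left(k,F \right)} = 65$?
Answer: $-1460916$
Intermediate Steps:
$\left(-1037 + I{\left(24,-24 \right)}\right) \left(1864 - 361\right) = \left(-1037 + 65\right) \left(1864 - 361\right) = \left(-972\right) 1503 = -1460916$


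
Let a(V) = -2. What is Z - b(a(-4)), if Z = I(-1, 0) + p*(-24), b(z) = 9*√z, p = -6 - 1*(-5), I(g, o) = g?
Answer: 23 - 9*I*√2 ≈ 23.0 - 12.728*I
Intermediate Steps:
p = -1 (p = -6 + 5 = -1)
Z = 23 (Z = -1 - 1*(-24) = -1 + 24 = 23)
Z - b(a(-4)) = 23 - 9*√(-2) = 23 - 9*I*√2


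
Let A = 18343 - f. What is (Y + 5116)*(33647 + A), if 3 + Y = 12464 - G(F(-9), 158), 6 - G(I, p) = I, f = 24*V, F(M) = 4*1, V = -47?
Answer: 933548850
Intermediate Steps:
F(M) = 4
f = -1128 (f = 24*(-47) = -1128)
G(I, p) = 6 - I
A = 19471 (A = 18343 - 1*(-1128) = 18343 + 1128 = 19471)
Y = 12459 (Y = -3 + (12464 - (6 - 1*4)) = -3 + (12464 - (6 - 4)) = -3 + (12464 - 1*2) = -3 + (12464 - 2) = -3 + 12462 = 12459)
(Y + 5116)*(33647 + A) = (12459 + 5116)*(33647 + 19471) = 17575*53118 = 933548850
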